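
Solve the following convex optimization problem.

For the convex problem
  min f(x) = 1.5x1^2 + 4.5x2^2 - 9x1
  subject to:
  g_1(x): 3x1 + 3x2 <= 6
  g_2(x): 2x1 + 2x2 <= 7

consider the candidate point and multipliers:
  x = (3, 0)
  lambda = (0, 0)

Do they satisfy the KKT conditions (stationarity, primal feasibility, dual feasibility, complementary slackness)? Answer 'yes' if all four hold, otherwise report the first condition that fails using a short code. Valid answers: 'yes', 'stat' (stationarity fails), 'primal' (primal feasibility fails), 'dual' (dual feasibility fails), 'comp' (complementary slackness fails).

Gradient of f: grad f(x) = Q x + c = (0, 0)
Constraint values g_i(x) = a_i^T x - b_i:
  g_1((3, 0)) = 3
  g_2((3, 0)) = -1
Stationarity residual: grad f(x) + sum_i lambda_i a_i = (0, 0)
  -> stationarity OK
Primal feasibility (all g_i <= 0): FAILS
Dual feasibility (all lambda_i >= 0): OK
Complementary slackness (lambda_i * g_i(x) = 0 for all i): OK

Verdict: the first failing condition is primal_feasibility -> primal.

primal


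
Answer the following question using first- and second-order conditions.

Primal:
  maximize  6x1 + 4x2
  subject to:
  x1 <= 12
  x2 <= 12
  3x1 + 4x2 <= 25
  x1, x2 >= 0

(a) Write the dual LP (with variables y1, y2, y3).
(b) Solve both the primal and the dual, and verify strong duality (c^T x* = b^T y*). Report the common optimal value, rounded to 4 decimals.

The standard primal-dual pair for 'max c^T x s.t. A x <= b, x >= 0' is:
  Dual:  min b^T y  s.t.  A^T y >= c,  y >= 0.

So the dual LP is:
  minimize  12y1 + 12y2 + 25y3
  subject to:
    y1 + 3y3 >= 6
    y2 + 4y3 >= 4
    y1, y2, y3 >= 0

Solving the primal: x* = (8.3333, 0).
  primal value c^T x* = 50.
Solving the dual: y* = (0, 0, 2).
  dual value b^T y* = 50.
Strong duality: c^T x* = b^T y*. Confirmed.

50


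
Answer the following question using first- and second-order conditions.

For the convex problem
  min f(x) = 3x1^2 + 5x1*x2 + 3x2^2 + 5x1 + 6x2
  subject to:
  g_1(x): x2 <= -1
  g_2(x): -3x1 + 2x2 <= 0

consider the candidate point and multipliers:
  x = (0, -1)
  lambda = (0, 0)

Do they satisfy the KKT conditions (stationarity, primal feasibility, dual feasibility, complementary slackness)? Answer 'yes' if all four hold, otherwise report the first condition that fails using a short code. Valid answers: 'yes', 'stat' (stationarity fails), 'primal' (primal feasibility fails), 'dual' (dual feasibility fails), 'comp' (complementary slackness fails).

Gradient of f: grad f(x) = Q x + c = (0, 0)
Constraint values g_i(x) = a_i^T x - b_i:
  g_1((0, -1)) = 0
  g_2((0, -1)) = -2
Stationarity residual: grad f(x) + sum_i lambda_i a_i = (0, 0)
  -> stationarity OK
Primal feasibility (all g_i <= 0): OK
Dual feasibility (all lambda_i >= 0): OK
Complementary slackness (lambda_i * g_i(x) = 0 for all i): OK

Verdict: yes, KKT holds.

yes


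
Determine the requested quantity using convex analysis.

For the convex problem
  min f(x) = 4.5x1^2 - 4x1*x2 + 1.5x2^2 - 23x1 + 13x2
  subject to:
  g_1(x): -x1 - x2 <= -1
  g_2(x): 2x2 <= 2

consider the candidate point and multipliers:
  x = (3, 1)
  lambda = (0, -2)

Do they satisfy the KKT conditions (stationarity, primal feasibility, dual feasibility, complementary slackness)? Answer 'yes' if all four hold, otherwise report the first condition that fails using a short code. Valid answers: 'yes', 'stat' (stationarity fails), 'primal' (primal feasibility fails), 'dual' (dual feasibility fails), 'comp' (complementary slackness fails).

Gradient of f: grad f(x) = Q x + c = (0, 4)
Constraint values g_i(x) = a_i^T x - b_i:
  g_1((3, 1)) = -3
  g_2((3, 1)) = 0
Stationarity residual: grad f(x) + sum_i lambda_i a_i = (0, 0)
  -> stationarity OK
Primal feasibility (all g_i <= 0): OK
Dual feasibility (all lambda_i >= 0): FAILS
Complementary slackness (lambda_i * g_i(x) = 0 for all i): OK

Verdict: the first failing condition is dual_feasibility -> dual.

dual


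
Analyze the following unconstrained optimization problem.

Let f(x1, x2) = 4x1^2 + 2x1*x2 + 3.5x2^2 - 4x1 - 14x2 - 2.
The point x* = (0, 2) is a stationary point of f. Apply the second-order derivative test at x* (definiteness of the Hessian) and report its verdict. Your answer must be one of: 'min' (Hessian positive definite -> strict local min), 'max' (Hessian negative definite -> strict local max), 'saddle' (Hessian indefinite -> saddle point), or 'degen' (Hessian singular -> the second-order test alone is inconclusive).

Compute the Hessian H = grad^2 f:
  H = [[8, 2], [2, 7]]
Verify stationarity: grad f(x*) = H x* + g = (0, 0).
Eigenvalues of H: 5.4384, 9.5616.
Both eigenvalues > 0, so H is positive definite -> x* is a strict local min.

min


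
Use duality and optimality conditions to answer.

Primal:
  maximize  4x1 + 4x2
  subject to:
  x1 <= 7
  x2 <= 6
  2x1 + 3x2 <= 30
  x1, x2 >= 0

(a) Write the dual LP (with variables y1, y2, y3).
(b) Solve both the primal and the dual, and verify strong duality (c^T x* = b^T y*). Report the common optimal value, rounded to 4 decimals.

The standard primal-dual pair for 'max c^T x s.t. A x <= b, x >= 0' is:
  Dual:  min b^T y  s.t.  A^T y >= c,  y >= 0.

So the dual LP is:
  minimize  7y1 + 6y2 + 30y3
  subject to:
    y1 + 2y3 >= 4
    y2 + 3y3 >= 4
    y1, y2, y3 >= 0

Solving the primal: x* = (7, 5.3333).
  primal value c^T x* = 49.3333.
Solving the dual: y* = (1.3333, 0, 1.3333).
  dual value b^T y* = 49.3333.
Strong duality: c^T x* = b^T y*. Confirmed.

49.3333


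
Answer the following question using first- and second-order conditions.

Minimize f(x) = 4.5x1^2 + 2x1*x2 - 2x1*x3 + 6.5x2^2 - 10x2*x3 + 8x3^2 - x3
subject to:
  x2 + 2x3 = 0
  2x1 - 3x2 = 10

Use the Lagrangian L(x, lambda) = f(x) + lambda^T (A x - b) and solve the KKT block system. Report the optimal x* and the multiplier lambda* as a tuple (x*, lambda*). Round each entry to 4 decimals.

Form the Lagrangian:
  L(x, lambda) = (1/2) x^T Q x + c^T x + lambda^T (A x - b)
Stationarity (grad_x L = 0): Q x + c + A^T lambda = 0.
Primal feasibility: A x = b.

This gives the KKT block system:
  [ Q   A^T ] [ x     ]   [-c ]
  [ A    0  ] [ lambda ] = [ b ]

Solving the linear system:
  x*      = (2.7867, -1.4756, 0.7378)
  lambda* = (-9.9933, -10.3267)
  f(x*)   = 51.2644

x* = (2.7867, -1.4756, 0.7378), lambda* = (-9.9933, -10.3267)


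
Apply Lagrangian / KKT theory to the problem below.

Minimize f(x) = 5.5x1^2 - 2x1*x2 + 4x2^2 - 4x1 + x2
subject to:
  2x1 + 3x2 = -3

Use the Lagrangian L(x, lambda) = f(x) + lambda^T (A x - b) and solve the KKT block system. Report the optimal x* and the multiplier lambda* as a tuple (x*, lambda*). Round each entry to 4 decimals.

Form the Lagrangian:
  L(x, lambda) = (1/2) x^T Q x + c^T x + lambda^T (A x - b)
Stationarity (grad_x L = 0): Q x + c + A^T lambda = 0.
Primal feasibility: A x = b.

This gives the KKT block system:
  [ Q   A^T ] [ x     ]   [-c ]
  [ A    0  ] [ lambda ] = [ b ]

Solving the linear system:
  x*      = (-0.1548, -0.8968)
  lambda* = (1.9548)
  f(x*)   = 2.7935

x* = (-0.1548, -0.8968), lambda* = (1.9548)


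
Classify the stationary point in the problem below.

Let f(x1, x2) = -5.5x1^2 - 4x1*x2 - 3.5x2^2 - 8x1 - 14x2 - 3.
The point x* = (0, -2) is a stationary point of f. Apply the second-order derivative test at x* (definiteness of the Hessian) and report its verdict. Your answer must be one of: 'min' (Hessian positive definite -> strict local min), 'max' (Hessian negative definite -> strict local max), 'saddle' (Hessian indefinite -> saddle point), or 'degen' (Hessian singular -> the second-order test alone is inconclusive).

Compute the Hessian H = grad^2 f:
  H = [[-11, -4], [-4, -7]]
Verify stationarity: grad f(x*) = H x* + g = (0, 0).
Eigenvalues of H: -13.4721, -4.5279.
Both eigenvalues < 0, so H is negative definite -> x* is a strict local max.

max


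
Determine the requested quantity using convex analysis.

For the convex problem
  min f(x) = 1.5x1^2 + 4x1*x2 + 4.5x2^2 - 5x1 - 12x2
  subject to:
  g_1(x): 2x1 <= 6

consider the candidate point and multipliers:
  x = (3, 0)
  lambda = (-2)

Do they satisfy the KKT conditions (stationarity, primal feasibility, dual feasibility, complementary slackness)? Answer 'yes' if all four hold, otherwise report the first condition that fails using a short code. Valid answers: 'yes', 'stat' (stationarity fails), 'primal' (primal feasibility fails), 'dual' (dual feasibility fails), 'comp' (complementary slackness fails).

Gradient of f: grad f(x) = Q x + c = (4, 0)
Constraint values g_i(x) = a_i^T x - b_i:
  g_1((3, 0)) = 0
Stationarity residual: grad f(x) + sum_i lambda_i a_i = (0, 0)
  -> stationarity OK
Primal feasibility (all g_i <= 0): OK
Dual feasibility (all lambda_i >= 0): FAILS
Complementary slackness (lambda_i * g_i(x) = 0 for all i): OK

Verdict: the first failing condition is dual_feasibility -> dual.

dual


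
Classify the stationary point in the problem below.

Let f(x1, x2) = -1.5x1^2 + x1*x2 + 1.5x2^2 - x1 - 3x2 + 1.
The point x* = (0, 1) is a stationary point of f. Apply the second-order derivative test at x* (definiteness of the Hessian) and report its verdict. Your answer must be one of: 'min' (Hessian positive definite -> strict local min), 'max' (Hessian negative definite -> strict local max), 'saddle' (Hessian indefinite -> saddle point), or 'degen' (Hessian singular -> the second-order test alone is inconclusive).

Compute the Hessian H = grad^2 f:
  H = [[-3, 1], [1, 3]]
Verify stationarity: grad f(x*) = H x* + g = (0, 0).
Eigenvalues of H: -3.1623, 3.1623.
Eigenvalues have mixed signs, so H is indefinite -> x* is a saddle point.

saddle


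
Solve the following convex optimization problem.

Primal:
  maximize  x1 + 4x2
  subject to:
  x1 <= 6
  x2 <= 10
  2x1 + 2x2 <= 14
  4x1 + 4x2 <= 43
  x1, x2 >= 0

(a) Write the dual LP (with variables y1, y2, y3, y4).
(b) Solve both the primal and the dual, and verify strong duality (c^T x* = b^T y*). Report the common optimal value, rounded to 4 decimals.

The standard primal-dual pair for 'max c^T x s.t. A x <= b, x >= 0' is:
  Dual:  min b^T y  s.t.  A^T y >= c,  y >= 0.

So the dual LP is:
  minimize  6y1 + 10y2 + 14y3 + 43y4
  subject to:
    y1 + 2y3 + 4y4 >= 1
    y2 + 2y3 + 4y4 >= 4
    y1, y2, y3, y4 >= 0

Solving the primal: x* = (0, 7).
  primal value c^T x* = 28.
Solving the dual: y* = (0, 0, 2, 0).
  dual value b^T y* = 28.
Strong duality: c^T x* = b^T y*. Confirmed.

28


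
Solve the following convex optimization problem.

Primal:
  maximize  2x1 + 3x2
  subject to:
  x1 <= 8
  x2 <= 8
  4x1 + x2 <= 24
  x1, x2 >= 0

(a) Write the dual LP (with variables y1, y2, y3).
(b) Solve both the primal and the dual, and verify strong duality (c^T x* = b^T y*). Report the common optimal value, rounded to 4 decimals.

The standard primal-dual pair for 'max c^T x s.t. A x <= b, x >= 0' is:
  Dual:  min b^T y  s.t.  A^T y >= c,  y >= 0.

So the dual LP is:
  minimize  8y1 + 8y2 + 24y3
  subject to:
    y1 + 4y3 >= 2
    y2 + y3 >= 3
    y1, y2, y3 >= 0

Solving the primal: x* = (4, 8).
  primal value c^T x* = 32.
Solving the dual: y* = (0, 2.5, 0.5).
  dual value b^T y* = 32.
Strong duality: c^T x* = b^T y*. Confirmed.

32


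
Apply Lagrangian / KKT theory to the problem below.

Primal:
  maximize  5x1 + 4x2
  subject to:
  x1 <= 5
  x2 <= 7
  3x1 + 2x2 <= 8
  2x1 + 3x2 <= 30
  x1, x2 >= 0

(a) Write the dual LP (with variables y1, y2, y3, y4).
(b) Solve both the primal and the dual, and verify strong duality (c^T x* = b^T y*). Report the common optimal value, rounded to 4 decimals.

The standard primal-dual pair for 'max c^T x s.t. A x <= b, x >= 0' is:
  Dual:  min b^T y  s.t.  A^T y >= c,  y >= 0.

So the dual LP is:
  minimize  5y1 + 7y2 + 8y3 + 30y4
  subject to:
    y1 + 3y3 + 2y4 >= 5
    y2 + 2y3 + 3y4 >= 4
    y1, y2, y3, y4 >= 0

Solving the primal: x* = (0, 4).
  primal value c^T x* = 16.
Solving the dual: y* = (0, 0, 2, 0).
  dual value b^T y* = 16.
Strong duality: c^T x* = b^T y*. Confirmed.

16


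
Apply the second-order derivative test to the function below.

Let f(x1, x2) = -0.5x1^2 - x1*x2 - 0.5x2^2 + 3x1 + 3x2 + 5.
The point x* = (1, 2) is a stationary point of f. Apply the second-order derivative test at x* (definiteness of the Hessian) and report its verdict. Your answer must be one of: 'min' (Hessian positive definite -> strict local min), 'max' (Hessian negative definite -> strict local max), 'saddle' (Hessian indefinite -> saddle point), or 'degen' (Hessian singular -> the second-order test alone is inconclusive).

Compute the Hessian H = grad^2 f:
  H = [[-1, -1], [-1, -1]]
Verify stationarity: grad f(x*) = H x* + g = (0, 0).
Eigenvalues of H: -2, 0.
H has a zero eigenvalue (singular; negative semidefinite but not definite), so H is neither positive definite, negative definite, nor indefinite. The second-order test alone is inconclusive -> degen.
(Indeed, f is constant along the null direction of H through x*, so x* is not a strict local extremum.)

degen


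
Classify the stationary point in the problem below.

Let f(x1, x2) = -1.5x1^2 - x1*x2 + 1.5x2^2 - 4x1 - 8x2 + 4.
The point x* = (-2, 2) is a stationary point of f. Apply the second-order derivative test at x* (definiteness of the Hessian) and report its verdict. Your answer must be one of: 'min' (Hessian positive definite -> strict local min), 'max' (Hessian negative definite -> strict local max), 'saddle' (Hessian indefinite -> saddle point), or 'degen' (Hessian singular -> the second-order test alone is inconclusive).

Compute the Hessian H = grad^2 f:
  H = [[-3, -1], [-1, 3]]
Verify stationarity: grad f(x*) = H x* + g = (0, 0).
Eigenvalues of H: -3.1623, 3.1623.
Eigenvalues have mixed signs, so H is indefinite -> x* is a saddle point.

saddle


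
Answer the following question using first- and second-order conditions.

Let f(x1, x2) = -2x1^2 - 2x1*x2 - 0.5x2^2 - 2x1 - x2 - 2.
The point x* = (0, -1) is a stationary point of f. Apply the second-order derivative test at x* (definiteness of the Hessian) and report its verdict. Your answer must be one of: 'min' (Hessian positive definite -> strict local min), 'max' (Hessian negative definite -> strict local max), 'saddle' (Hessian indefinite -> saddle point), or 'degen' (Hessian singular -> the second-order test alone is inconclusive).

Compute the Hessian H = grad^2 f:
  H = [[-4, -2], [-2, -1]]
Verify stationarity: grad f(x*) = H x* + g = (0, 0).
Eigenvalues of H: -5, 0.
H has a zero eigenvalue (singular; negative semidefinite but not definite), so H is neither positive definite, negative definite, nor indefinite. The second-order test alone is inconclusive -> degen.
(Indeed, f is constant along the null direction of H through x*, so x* is not a strict local extremum.)

degen


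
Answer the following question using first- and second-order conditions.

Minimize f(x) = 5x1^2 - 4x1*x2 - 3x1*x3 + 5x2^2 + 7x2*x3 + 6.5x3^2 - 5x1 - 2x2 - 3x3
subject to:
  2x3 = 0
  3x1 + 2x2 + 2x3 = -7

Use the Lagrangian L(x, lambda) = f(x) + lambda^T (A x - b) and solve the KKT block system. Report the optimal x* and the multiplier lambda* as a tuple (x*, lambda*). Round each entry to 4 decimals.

Form the Lagrangian:
  L(x, lambda) = (1/2) x^T Q x + c^T x + lambda^T (A x - b)
Stationarity (grad_x L = 0): Q x + c + A^T lambda = 0.
Primal feasibility: A x = b.

This gives the KKT block system:
  [ Q   A^T ] [ x     ]   [-c ]
  [ A    0  ] [ lambda ] = [ b ]

Solving the linear system:
  x*      = (-1.4494, -1.3258, 0)
  lambda* = (-0.764, 4.7303)
  f(x*)   = 21.5056

x* = (-1.4494, -1.3258, 0), lambda* = (-0.764, 4.7303)


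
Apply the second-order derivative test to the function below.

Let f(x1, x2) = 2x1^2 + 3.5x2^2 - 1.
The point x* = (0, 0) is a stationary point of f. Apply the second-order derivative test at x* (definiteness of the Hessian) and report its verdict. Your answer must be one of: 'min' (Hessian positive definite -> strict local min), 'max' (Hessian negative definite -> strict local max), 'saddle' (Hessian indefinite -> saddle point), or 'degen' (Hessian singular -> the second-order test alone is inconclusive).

Compute the Hessian H = grad^2 f:
  H = [[4, 0], [0, 7]]
Verify stationarity: grad f(x*) = H x* + g = (0, 0).
Eigenvalues of H: 4, 7.
Both eigenvalues > 0, so H is positive definite -> x* is a strict local min.

min


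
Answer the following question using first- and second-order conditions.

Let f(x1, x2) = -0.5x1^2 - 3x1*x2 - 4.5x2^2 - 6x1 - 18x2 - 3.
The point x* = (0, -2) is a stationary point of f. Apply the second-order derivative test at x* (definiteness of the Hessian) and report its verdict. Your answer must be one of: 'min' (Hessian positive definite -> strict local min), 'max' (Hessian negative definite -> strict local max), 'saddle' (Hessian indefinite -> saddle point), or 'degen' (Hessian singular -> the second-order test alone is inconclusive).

Compute the Hessian H = grad^2 f:
  H = [[-1, -3], [-3, -9]]
Verify stationarity: grad f(x*) = H x* + g = (0, 0).
Eigenvalues of H: -10, 0.
H has a zero eigenvalue (singular; negative semidefinite but not definite), so H is neither positive definite, negative definite, nor indefinite. The second-order test alone is inconclusive -> degen.
(Indeed, f is constant along the null direction of H through x*, so x* is not a strict local extremum.)

degen


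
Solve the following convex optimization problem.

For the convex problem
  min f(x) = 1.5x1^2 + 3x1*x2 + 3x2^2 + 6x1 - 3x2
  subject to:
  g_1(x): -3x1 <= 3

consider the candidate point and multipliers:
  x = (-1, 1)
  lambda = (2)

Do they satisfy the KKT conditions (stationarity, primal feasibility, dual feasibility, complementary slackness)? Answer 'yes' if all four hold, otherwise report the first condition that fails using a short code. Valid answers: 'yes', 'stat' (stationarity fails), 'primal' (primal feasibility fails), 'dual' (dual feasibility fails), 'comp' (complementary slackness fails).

Gradient of f: grad f(x) = Q x + c = (6, 0)
Constraint values g_i(x) = a_i^T x - b_i:
  g_1((-1, 1)) = 0
Stationarity residual: grad f(x) + sum_i lambda_i a_i = (0, 0)
  -> stationarity OK
Primal feasibility (all g_i <= 0): OK
Dual feasibility (all lambda_i >= 0): OK
Complementary slackness (lambda_i * g_i(x) = 0 for all i): OK

Verdict: yes, KKT holds.

yes


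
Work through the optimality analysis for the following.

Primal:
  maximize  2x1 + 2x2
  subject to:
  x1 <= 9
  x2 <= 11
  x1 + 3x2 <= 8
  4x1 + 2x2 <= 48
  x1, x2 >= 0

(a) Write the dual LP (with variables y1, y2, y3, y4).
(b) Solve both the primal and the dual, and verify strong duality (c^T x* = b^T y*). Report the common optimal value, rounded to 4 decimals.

The standard primal-dual pair for 'max c^T x s.t. A x <= b, x >= 0' is:
  Dual:  min b^T y  s.t.  A^T y >= c,  y >= 0.

So the dual LP is:
  minimize  9y1 + 11y2 + 8y3 + 48y4
  subject to:
    y1 + y3 + 4y4 >= 2
    y2 + 3y3 + 2y4 >= 2
    y1, y2, y3, y4 >= 0

Solving the primal: x* = (8, 0).
  primal value c^T x* = 16.
Solving the dual: y* = (0, 0, 2, 0).
  dual value b^T y* = 16.
Strong duality: c^T x* = b^T y*. Confirmed.

16


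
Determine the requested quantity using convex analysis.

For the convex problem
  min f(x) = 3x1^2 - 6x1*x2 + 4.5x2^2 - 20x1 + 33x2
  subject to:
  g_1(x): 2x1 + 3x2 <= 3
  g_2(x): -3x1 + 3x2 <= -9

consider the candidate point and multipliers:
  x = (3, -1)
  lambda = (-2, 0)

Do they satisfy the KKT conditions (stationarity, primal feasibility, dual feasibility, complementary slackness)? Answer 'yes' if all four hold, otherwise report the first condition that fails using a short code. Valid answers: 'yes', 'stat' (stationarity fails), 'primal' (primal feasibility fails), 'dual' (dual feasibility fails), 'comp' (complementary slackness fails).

Gradient of f: grad f(x) = Q x + c = (4, 6)
Constraint values g_i(x) = a_i^T x - b_i:
  g_1((3, -1)) = 0
  g_2((3, -1)) = -3
Stationarity residual: grad f(x) + sum_i lambda_i a_i = (0, 0)
  -> stationarity OK
Primal feasibility (all g_i <= 0): OK
Dual feasibility (all lambda_i >= 0): FAILS
Complementary slackness (lambda_i * g_i(x) = 0 for all i): OK

Verdict: the first failing condition is dual_feasibility -> dual.

dual


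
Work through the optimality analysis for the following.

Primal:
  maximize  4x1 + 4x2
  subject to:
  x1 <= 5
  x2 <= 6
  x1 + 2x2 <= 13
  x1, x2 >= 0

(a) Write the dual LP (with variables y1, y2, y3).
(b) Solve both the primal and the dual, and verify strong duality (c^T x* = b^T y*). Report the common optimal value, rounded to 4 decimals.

The standard primal-dual pair for 'max c^T x s.t. A x <= b, x >= 0' is:
  Dual:  min b^T y  s.t.  A^T y >= c,  y >= 0.

So the dual LP is:
  minimize  5y1 + 6y2 + 13y3
  subject to:
    y1 + y3 >= 4
    y2 + 2y3 >= 4
    y1, y2, y3 >= 0

Solving the primal: x* = (5, 4).
  primal value c^T x* = 36.
Solving the dual: y* = (2, 0, 2).
  dual value b^T y* = 36.
Strong duality: c^T x* = b^T y*. Confirmed.

36


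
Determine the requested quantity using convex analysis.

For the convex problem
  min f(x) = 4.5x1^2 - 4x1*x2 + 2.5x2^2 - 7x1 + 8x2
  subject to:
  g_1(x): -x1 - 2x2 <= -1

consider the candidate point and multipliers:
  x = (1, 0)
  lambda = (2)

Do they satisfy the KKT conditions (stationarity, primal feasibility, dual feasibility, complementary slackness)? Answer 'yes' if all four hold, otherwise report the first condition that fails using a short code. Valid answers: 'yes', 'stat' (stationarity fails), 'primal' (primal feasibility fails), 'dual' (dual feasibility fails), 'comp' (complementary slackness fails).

Gradient of f: grad f(x) = Q x + c = (2, 4)
Constraint values g_i(x) = a_i^T x - b_i:
  g_1((1, 0)) = 0
Stationarity residual: grad f(x) + sum_i lambda_i a_i = (0, 0)
  -> stationarity OK
Primal feasibility (all g_i <= 0): OK
Dual feasibility (all lambda_i >= 0): OK
Complementary slackness (lambda_i * g_i(x) = 0 for all i): OK

Verdict: yes, KKT holds.

yes


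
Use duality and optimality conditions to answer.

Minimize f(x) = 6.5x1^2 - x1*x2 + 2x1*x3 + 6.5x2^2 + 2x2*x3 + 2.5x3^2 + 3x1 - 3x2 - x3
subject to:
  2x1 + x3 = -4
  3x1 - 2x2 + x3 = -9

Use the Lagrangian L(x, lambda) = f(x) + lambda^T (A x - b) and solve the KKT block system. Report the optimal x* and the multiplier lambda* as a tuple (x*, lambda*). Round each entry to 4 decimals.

Form the Lagrangian:
  L(x, lambda) = (1/2) x^T Q x + c^T x + lambda^T (A x - b)
Stationarity (grad_x L = 0): Q x + c + A^T lambda = 0.
Primal feasibility: A x = b.

This gives the KKT block system:
  [ Q   A^T ] [ x     ]   [-c ]
  [ A    0  ] [ lambda ] = [ b ]

Solving the linear system:
  x*      = (-1.5161, 1.7419, -0.9677)
  lambda* = (-4.2258, 9.6129)
  f(x*)   = 30.4032

x* = (-1.5161, 1.7419, -0.9677), lambda* = (-4.2258, 9.6129)


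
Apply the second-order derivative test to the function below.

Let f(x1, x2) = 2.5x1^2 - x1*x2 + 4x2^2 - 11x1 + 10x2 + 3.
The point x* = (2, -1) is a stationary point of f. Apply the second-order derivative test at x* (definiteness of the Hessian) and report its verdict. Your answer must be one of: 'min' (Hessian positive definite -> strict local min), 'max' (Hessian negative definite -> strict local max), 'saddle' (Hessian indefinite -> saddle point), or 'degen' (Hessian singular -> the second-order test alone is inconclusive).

Compute the Hessian H = grad^2 f:
  H = [[5, -1], [-1, 8]]
Verify stationarity: grad f(x*) = H x* + g = (0, 0).
Eigenvalues of H: 4.6972, 8.3028.
Both eigenvalues > 0, so H is positive definite -> x* is a strict local min.

min


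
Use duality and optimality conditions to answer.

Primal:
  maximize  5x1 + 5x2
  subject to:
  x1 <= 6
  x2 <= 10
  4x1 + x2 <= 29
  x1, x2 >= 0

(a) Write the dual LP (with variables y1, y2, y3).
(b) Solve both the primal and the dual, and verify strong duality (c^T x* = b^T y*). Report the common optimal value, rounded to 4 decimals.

The standard primal-dual pair for 'max c^T x s.t. A x <= b, x >= 0' is:
  Dual:  min b^T y  s.t.  A^T y >= c,  y >= 0.

So the dual LP is:
  minimize  6y1 + 10y2 + 29y3
  subject to:
    y1 + 4y3 >= 5
    y2 + y3 >= 5
    y1, y2, y3 >= 0

Solving the primal: x* = (4.75, 10).
  primal value c^T x* = 73.75.
Solving the dual: y* = (0, 3.75, 1.25).
  dual value b^T y* = 73.75.
Strong duality: c^T x* = b^T y*. Confirmed.

73.75


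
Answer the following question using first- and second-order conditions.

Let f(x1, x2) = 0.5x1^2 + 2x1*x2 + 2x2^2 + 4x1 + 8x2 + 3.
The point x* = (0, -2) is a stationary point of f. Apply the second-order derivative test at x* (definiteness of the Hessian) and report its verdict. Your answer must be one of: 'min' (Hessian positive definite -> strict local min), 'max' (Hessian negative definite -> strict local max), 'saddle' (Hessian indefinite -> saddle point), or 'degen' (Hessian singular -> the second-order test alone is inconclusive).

Compute the Hessian H = grad^2 f:
  H = [[1, 2], [2, 4]]
Verify stationarity: grad f(x*) = H x* + g = (0, 0).
Eigenvalues of H: 0, 5.
H has a zero eigenvalue (singular; positive semidefinite but not definite), so H is neither positive definite, negative definite, nor indefinite. The second-order test alone is inconclusive -> degen.
(Indeed, f is constant along the null direction of H through x*, so x* is not a strict local extremum.)

degen


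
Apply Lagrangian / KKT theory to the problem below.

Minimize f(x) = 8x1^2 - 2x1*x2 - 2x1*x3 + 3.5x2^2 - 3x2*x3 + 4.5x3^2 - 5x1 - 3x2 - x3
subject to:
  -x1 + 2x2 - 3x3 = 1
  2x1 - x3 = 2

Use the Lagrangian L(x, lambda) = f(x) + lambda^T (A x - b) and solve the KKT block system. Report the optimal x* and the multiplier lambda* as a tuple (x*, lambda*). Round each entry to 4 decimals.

Form the Lagrangian:
  L(x, lambda) = (1/2) x^T Q x + c^T x + lambda^T (A x - b)
Stationarity (grad_x L = 0): Q x + c + A^T lambda = 0.
Primal feasibility: A x = b.

This gives the KKT block system:
  [ Q   A^T ] [ x     ]   [-c ]
  [ A    0  ] [ lambda ] = [ b ]

Solving the linear system:
  x*      = (0.9458, 0.8102, -0.1085)
  lambda* = (-0.5525, -4.6407)
  f(x*)   = 1.3915

x* = (0.9458, 0.8102, -0.1085), lambda* = (-0.5525, -4.6407)


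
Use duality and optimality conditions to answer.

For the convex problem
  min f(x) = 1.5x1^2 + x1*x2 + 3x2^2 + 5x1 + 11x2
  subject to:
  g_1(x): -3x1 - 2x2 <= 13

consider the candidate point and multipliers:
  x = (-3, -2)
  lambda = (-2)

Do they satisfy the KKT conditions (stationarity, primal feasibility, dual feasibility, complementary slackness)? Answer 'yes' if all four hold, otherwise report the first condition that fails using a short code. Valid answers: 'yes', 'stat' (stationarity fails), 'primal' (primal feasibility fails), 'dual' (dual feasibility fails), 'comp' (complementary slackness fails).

Gradient of f: grad f(x) = Q x + c = (-6, -4)
Constraint values g_i(x) = a_i^T x - b_i:
  g_1((-3, -2)) = 0
Stationarity residual: grad f(x) + sum_i lambda_i a_i = (0, 0)
  -> stationarity OK
Primal feasibility (all g_i <= 0): OK
Dual feasibility (all lambda_i >= 0): FAILS
Complementary slackness (lambda_i * g_i(x) = 0 for all i): OK

Verdict: the first failing condition is dual_feasibility -> dual.

dual


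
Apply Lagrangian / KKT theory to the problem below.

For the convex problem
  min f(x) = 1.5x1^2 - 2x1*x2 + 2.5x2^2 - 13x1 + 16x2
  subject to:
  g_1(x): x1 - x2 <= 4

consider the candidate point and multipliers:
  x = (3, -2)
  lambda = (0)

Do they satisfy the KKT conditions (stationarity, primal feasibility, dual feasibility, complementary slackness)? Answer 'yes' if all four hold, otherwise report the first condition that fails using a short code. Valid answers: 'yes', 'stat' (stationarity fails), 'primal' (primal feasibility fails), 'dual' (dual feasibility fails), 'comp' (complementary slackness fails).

Gradient of f: grad f(x) = Q x + c = (0, 0)
Constraint values g_i(x) = a_i^T x - b_i:
  g_1((3, -2)) = 1
Stationarity residual: grad f(x) + sum_i lambda_i a_i = (0, 0)
  -> stationarity OK
Primal feasibility (all g_i <= 0): FAILS
Dual feasibility (all lambda_i >= 0): OK
Complementary slackness (lambda_i * g_i(x) = 0 for all i): OK

Verdict: the first failing condition is primal_feasibility -> primal.

primal


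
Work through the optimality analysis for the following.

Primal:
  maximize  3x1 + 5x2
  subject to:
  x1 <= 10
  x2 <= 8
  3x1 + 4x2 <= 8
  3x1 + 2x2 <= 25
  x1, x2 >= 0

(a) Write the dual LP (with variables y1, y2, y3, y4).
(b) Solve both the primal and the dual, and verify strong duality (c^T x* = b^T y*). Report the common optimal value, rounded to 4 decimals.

The standard primal-dual pair for 'max c^T x s.t. A x <= b, x >= 0' is:
  Dual:  min b^T y  s.t.  A^T y >= c,  y >= 0.

So the dual LP is:
  minimize  10y1 + 8y2 + 8y3 + 25y4
  subject to:
    y1 + 3y3 + 3y4 >= 3
    y2 + 4y3 + 2y4 >= 5
    y1, y2, y3, y4 >= 0

Solving the primal: x* = (0, 2).
  primal value c^T x* = 10.
Solving the dual: y* = (0, 0, 1.25, 0).
  dual value b^T y* = 10.
Strong duality: c^T x* = b^T y*. Confirmed.

10


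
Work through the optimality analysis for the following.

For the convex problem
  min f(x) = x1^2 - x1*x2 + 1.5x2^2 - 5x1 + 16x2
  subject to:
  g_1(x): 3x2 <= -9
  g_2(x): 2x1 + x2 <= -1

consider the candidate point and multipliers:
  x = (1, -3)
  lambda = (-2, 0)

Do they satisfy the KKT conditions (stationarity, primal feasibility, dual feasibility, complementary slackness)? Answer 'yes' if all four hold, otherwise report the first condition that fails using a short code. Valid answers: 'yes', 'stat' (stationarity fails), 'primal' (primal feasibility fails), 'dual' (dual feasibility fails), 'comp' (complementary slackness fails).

Gradient of f: grad f(x) = Q x + c = (0, 6)
Constraint values g_i(x) = a_i^T x - b_i:
  g_1((1, -3)) = 0
  g_2((1, -3)) = 0
Stationarity residual: grad f(x) + sum_i lambda_i a_i = (0, 0)
  -> stationarity OK
Primal feasibility (all g_i <= 0): OK
Dual feasibility (all lambda_i >= 0): FAILS
Complementary slackness (lambda_i * g_i(x) = 0 for all i): OK

Verdict: the first failing condition is dual_feasibility -> dual.

dual


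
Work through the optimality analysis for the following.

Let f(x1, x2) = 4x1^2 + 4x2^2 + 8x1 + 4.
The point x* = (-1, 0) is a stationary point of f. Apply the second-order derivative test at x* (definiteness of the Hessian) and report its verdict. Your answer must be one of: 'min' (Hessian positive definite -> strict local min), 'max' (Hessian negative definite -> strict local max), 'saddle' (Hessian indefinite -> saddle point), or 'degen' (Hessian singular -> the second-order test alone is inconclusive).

Compute the Hessian H = grad^2 f:
  H = [[8, 0], [0, 8]]
Verify stationarity: grad f(x*) = H x* + g = (0, 0).
Eigenvalues of H: 8, 8.
Both eigenvalues > 0, so H is positive definite -> x* is a strict local min.

min


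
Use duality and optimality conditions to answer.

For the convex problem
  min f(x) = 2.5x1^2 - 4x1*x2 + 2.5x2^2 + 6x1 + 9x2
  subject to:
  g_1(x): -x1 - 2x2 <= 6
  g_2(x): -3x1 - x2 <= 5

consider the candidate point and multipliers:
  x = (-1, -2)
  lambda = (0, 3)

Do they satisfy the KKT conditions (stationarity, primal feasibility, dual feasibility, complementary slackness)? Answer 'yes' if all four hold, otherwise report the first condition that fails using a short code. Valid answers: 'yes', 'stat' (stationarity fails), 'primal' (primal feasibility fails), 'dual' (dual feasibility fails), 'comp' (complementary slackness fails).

Gradient of f: grad f(x) = Q x + c = (9, 3)
Constraint values g_i(x) = a_i^T x - b_i:
  g_1((-1, -2)) = -1
  g_2((-1, -2)) = 0
Stationarity residual: grad f(x) + sum_i lambda_i a_i = (0, 0)
  -> stationarity OK
Primal feasibility (all g_i <= 0): OK
Dual feasibility (all lambda_i >= 0): OK
Complementary slackness (lambda_i * g_i(x) = 0 for all i): OK

Verdict: yes, KKT holds.

yes


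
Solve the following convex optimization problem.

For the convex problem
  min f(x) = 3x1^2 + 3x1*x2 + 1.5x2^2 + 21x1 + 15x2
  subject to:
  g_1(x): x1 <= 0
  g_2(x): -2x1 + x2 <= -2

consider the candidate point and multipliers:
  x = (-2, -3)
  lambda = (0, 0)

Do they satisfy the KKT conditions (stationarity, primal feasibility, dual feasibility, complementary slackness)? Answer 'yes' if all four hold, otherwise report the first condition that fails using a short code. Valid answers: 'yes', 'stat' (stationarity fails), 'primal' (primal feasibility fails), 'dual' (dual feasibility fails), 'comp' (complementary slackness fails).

Gradient of f: grad f(x) = Q x + c = (0, 0)
Constraint values g_i(x) = a_i^T x - b_i:
  g_1((-2, -3)) = -2
  g_2((-2, -3)) = 3
Stationarity residual: grad f(x) + sum_i lambda_i a_i = (0, 0)
  -> stationarity OK
Primal feasibility (all g_i <= 0): FAILS
Dual feasibility (all lambda_i >= 0): OK
Complementary slackness (lambda_i * g_i(x) = 0 for all i): OK

Verdict: the first failing condition is primal_feasibility -> primal.

primal


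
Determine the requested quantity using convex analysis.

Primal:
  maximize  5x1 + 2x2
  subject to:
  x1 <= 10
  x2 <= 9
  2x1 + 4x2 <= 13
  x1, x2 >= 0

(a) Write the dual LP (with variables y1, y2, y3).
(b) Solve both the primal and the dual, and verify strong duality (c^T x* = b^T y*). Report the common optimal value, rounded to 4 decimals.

The standard primal-dual pair for 'max c^T x s.t. A x <= b, x >= 0' is:
  Dual:  min b^T y  s.t.  A^T y >= c,  y >= 0.

So the dual LP is:
  minimize  10y1 + 9y2 + 13y3
  subject to:
    y1 + 2y3 >= 5
    y2 + 4y3 >= 2
    y1, y2, y3 >= 0

Solving the primal: x* = (6.5, 0).
  primal value c^T x* = 32.5.
Solving the dual: y* = (0, 0, 2.5).
  dual value b^T y* = 32.5.
Strong duality: c^T x* = b^T y*. Confirmed.

32.5


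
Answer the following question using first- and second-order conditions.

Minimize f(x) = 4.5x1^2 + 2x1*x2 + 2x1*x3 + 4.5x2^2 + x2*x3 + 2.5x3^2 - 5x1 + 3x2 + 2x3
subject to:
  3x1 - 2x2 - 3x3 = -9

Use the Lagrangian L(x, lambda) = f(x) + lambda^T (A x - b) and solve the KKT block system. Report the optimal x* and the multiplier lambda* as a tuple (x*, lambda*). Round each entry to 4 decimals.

Form the Lagrangian:
  L(x, lambda) = (1/2) x^T Q x + c^T x + lambda^T (A x - b)
Stationarity (grad_x L = 0): Q x + c + A^T lambda = 0.
Primal feasibility: A x = b.

This gives the KKT block system:
  [ Q   A^T ] [ x     ]   [-c ]
  [ A    0  ] [ lambda ] = [ b ]

Solving the linear system:
  x*      = (-0.9651, 0.3767, 1.7838)
  lambda* = (3.1218)
  f(x*)   = 18.8094

x* = (-0.9651, 0.3767, 1.7838), lambda* = (3.1218)


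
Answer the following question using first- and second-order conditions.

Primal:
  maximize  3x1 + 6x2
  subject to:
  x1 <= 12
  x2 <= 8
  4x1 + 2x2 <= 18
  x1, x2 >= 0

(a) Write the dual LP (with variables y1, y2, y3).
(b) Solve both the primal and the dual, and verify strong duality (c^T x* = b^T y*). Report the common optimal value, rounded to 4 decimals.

The standard primal-dual pair for 'max c^T x s.t. A x <= b, x >= 0' is:
  Dual:  min b^T y  s.t.  A^T y >= c,  y >= 0.

So the dual LP is:
  minimize  12y1 + 8y2 + 18y3
  subject to:
    y1 + 4y3 >= 3
    y2 + 2y3 >= 6
    y1, y2, y3 >= 0

Solving the primal: x* = (0.5, 8).
  primal value c^T x* = 49.5.
Solving the dual: y* = (0, 4.5, 0.75).
  dual value b^T y* = 49.5.
Strong duality: c^T x* = b^T y*. Confirmed.

49.5


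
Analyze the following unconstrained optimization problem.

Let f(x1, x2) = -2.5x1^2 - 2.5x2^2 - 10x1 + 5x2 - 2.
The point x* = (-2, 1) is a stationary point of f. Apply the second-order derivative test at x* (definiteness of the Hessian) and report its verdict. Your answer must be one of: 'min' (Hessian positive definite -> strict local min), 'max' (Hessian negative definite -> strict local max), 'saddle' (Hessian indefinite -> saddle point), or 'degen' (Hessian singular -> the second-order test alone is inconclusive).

Compute the Hessian H = grad^2 f:
  H = [[-5, 0], [0, -5]]
Verify stationarity: grad f(x*) = H x* + g = (0, 0).
Eigenvalues of H: -5, -5.
Both eigenvalues < 0, so H is negative definite -> x* is a strict local max.

max


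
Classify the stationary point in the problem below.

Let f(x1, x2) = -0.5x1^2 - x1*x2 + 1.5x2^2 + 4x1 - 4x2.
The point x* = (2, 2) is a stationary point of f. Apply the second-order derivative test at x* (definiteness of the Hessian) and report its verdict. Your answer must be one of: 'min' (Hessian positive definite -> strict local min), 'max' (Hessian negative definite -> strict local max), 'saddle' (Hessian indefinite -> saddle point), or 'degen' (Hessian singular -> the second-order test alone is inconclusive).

Compute the Hessian H = grad^2 f:
  H = [[-1, -1], [-1, 3]]
Verify stationarity: grad f(x*) = H x* + g = (0, 0).
Eigenvalues of H: -1.2361, 3.2361.
Eigenvalues have mixed signs, so H is indefinite -> x* is a saddle point.

saddle


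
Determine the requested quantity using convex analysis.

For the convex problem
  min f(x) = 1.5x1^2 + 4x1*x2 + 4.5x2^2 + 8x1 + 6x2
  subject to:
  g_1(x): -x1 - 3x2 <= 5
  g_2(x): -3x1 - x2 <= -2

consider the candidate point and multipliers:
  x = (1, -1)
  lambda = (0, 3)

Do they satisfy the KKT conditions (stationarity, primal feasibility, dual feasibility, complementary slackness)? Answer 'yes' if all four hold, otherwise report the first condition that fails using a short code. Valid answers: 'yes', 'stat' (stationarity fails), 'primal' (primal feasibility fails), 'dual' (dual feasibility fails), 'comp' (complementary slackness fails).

Gradient of f: grad f(x) = Q x + c = (7, 1)
Constraint values g_i(x) = a_i^T x - b_i:
  g_1((1, -1)) = -3
  g_2((1, -1)) = 0
Stationarity residual: grad f(x) + sum_i lambda_i a_i = (-2, -2)
  -> stationarity FAILS
Primal feasibility (all g_i <= 0): OK
Dual feasibility (all lambda_i >= 0): OK
Complementary slackness (lambda_i * g_i(x) = 0 for all i): OK

Verdict: the first failing condition is stationarity -> stat.

stat


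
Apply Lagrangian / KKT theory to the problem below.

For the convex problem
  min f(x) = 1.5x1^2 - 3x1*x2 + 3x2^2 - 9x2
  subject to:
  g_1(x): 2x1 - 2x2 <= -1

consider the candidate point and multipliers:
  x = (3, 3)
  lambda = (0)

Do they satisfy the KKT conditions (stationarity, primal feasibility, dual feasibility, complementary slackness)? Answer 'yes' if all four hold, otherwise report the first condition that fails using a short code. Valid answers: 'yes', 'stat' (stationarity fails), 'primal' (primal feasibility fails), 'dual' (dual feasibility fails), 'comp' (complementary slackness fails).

Gradient of f: grad f(x) = Q x + c = (0, 0)
Constraint values g_i(x) = a_i^T x - b_i:
  g_1((3, 3)) = 1
Stationarity residual: grad f(x) + sum_i lambda_i a_i = (0, 0)
  -> stationarity OK
Primal feasibility (all g_i <= 0): FAILS
Dual feasibility (all lambda_i >= 0): OK
Complementary slackness (lambda_i * g_i(x) = 0 for all i): OK

Verdict: the first failing condition is primal_feasibility -> primal.

primal


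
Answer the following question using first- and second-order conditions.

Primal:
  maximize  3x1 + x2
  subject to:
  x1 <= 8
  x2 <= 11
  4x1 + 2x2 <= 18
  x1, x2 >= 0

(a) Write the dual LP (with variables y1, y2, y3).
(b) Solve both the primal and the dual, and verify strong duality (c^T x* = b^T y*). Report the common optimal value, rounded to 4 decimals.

The standard primal-dual pair for 'max c^T x s.t. A x <= b, x >= 0' is:
  Dual:  min b^T y  s.t.  A^T y >= c,  y >= 0.

So the dual LP is:
  minimize  8y1 + 11y2 + 18y3
  subject to:
    y1 + 4y3 >= 3
    y2 + 2y3 >= 1
    y1, y2, y3 >= 0

Solving the primal: x* = (4.5, 0).
  primal value c^T x* = 13.5.
Solving the dual: y* = (0, 0, 0.75).
  dual value b^T y* = 13.5.
Strong duality: c^T x* = b^T y*. Confirmed.

13.5


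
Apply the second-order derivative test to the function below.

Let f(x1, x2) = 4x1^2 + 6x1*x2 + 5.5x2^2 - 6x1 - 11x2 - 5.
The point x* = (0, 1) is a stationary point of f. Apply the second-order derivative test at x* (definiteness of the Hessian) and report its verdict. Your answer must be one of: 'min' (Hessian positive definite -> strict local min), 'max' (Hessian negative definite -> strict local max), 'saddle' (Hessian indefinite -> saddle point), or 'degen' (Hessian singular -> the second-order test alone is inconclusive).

Compute the Hessian H = grad^2 f:
  H = [[8, 6], [6, 11]]
Verify stationarity: grad f(x*) = H x* + g = (0, 0).
Eigenvalues of H: 3.3153, 15.6847.
Both eigenvalues > 0, so H is positive definite -> x* is a strict local min.

min
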